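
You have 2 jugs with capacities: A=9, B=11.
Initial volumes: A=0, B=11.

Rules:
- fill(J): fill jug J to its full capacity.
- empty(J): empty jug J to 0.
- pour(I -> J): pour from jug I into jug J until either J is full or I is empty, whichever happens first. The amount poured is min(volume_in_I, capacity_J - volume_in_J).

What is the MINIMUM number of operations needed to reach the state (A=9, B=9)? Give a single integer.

BFS from (A=0, B=11). One shortest path:
  1. fill(A) -> (A=9 B=11)
  2. empty(B) -> (A=9 B=0)
  3. pour(A -> B) -> (A=0 B=9)
  4. fill(A) -> (A=9 B=9)
Reached target in 4 moves.

Answer: 4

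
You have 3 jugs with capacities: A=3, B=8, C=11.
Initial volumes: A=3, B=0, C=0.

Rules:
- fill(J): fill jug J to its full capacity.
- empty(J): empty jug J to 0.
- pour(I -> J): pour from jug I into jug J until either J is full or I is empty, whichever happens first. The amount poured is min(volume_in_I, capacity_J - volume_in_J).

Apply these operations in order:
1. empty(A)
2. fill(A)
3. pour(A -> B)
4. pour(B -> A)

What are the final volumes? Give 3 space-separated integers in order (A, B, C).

Step 1: empty(A) -> (A=0 B=0 C=0)
Step 2: fill(A) -> (A=3 B=0 C=0)
Step 3: pour(A -> B) -> (A=0 B=3 C=0)
Step 4: pour(B -> A) -> (A=3 B=0 C=0)

Answer: 3 0 0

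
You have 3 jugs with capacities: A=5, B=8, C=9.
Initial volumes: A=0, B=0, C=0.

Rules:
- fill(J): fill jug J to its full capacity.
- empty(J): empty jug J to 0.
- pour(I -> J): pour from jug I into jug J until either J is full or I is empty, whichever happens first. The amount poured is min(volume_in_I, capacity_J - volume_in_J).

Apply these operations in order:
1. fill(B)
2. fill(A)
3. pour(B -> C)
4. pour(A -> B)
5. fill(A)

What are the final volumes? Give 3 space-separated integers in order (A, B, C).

Answer: 5 5 8

Derivation:
Step 1: fill(B) -> (A=0 B=8 C=0)
Step 2: fill(A) -> (A=5 B=8 C=0)
Step 3: pour(B -> C) -> (A=5 B=0 C=8)
Step 4: pour(A -> B) -> (A=0 B=5 C=8)
Step 5: fill(A) -> (A=5 B=5 C=8)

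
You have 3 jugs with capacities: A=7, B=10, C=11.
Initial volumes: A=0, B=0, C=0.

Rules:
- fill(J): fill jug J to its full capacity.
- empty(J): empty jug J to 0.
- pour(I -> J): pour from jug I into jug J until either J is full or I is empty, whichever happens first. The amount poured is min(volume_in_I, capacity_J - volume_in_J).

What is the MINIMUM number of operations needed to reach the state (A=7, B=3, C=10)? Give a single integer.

Answer: 4

Derivation:
BFS from (A=0, B=0, C=0). One shortest path:
  1. fill(B) -> (A=0 B=10 C=0)
  2. pour(B -> C) -> (A=0 B=0 C=10)
  3. fill(B) -> (A=0 B=10 C=10)
  4. pour(B -> A) -> (A=7 B=3 C=10)
Reached target in 4 moves.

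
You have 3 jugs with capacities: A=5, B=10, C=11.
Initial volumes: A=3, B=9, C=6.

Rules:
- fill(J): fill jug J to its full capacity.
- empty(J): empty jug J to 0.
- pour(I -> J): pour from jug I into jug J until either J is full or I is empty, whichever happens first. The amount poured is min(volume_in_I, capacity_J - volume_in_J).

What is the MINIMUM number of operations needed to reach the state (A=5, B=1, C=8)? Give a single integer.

BFS from (A=3, B=9, C=6). One shortest path:
  1. empty(B) -> (A=3 B=0 C=6)
  2. pour(C -> B) -> (A=3 B=6 C=0)
  3. pour(A -> C) -> (A=0 B=6 C=3)
  4. fill(A) -> (A=5 B=6 C=3)
  5. pour(A -> C) -> (A=0 B=6 C=8)
  6. pour(B -> A) -> (A=5 B=1 C=8)
Reached target in 6 moves.

Answer: 6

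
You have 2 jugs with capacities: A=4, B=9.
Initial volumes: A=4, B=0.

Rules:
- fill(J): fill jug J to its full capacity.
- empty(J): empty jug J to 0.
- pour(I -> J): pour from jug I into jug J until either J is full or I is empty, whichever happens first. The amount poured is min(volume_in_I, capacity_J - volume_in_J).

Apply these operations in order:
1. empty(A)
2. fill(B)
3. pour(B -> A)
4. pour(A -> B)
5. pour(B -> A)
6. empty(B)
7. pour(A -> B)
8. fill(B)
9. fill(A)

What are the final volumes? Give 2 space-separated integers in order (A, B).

Step 1: empty(A) -> (A=0 B=0)
Step 2: fill(B) -> (A=0 B=9)
Step 3: pour(B -> A) -> (A=4 B=5)
Step 4: pour(A -> B) -> (A=0 B=9)
Step 5: pour(B -> A) -> (A=4 B=5)
Step 6: empty(B) -> (A=4 B=0)
Step 7: pour(A -> B) -> (A=0 B=4)
Step 8: fill(B) -> (A=0 B=9)
Step 9: fill(A) -> (A=4 B=9)

Answer: 4 9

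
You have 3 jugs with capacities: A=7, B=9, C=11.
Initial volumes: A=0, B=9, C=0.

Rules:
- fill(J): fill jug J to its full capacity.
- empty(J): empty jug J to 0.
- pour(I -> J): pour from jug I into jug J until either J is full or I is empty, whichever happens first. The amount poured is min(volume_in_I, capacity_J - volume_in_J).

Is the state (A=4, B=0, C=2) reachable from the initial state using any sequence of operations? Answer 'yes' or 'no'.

Answer: yes

Derivation:
BFS from (A=0, B=9, C=0):
  1. fill(C) -> (A=0 B=9 C=11)
  2. pour(B -> A) -> (A=7 B=2 C=11)
  3. empty(A) -> (A=0 B=2 C=11)
  4. pour(C -> A) -> (A=7 B=2 C=4)
  5. empty(A) -> (A=0 B=2 C=4)
  6. pour(C -> A) -> (A=4 B=2 C=0)
  7. pour(B -> C) -> (A=4 B=0 C=2)
Target reached → yes.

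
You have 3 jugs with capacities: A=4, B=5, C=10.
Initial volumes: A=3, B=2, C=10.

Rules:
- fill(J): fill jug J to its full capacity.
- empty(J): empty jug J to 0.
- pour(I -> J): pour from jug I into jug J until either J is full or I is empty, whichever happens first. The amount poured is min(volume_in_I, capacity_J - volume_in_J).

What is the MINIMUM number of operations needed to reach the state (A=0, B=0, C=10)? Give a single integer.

Answer: 2

Derivation:
BFS from (A=3, B=2, C=10). One shortest path:
  1. empty(A) -> (A=0 B=2 C=10)
  2. empty(B) -> (A=0 B=0 C=10)
Reached target in 2 moves.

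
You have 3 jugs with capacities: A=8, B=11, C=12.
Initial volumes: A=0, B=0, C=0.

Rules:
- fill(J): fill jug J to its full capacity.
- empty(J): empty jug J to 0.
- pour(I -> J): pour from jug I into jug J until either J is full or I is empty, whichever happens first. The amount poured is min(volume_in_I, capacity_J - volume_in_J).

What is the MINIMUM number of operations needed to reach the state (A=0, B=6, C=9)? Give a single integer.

BFS from (A=0, B=0, C=0). One shortest path:
  1. fill(B) -> (A=0 B=11 C=0)
  2. fill(C) -> (A=0 B=11 C=12)
  3. pour(B -> A) -> (A=8 B=3 C=12)
  4. empty(A) -> (A=0 B=3 C=12)
  5. pour(B -> A) -> (A=3 B=0 C=12)
  6. pour(C -> B) -> (A=3 B=11 C=1)
  7. pour(B -> A) -> (A=8 B=6 C=1)
  8. pour(A -> C) -> (A=0 B=6 C=9)
Reached target in 8 moves.

Answer: 8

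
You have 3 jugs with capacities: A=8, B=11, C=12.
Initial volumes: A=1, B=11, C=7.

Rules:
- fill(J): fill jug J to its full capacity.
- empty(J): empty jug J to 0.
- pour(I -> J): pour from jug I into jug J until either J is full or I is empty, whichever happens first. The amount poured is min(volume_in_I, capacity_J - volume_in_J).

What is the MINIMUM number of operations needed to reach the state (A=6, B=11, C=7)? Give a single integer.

BFS from (A=1, B=11, C=7). One shortest path:
  1. empty(B) -> (A=1 B=0 C=7)
  2. pour(A -> B) -> (A=0 B=1 C=7)
  3. fill(A) -> (A=8 B=1 C=7)
  4. pour(A -> B) -> (A=0 B=9 C=7)
  5. fill(A) -> (A=8 B=9 C=7)
  6. pour(A -> B) -> (A=6 B=11 C=7)
Reached target in 6 moves.

Answer: 6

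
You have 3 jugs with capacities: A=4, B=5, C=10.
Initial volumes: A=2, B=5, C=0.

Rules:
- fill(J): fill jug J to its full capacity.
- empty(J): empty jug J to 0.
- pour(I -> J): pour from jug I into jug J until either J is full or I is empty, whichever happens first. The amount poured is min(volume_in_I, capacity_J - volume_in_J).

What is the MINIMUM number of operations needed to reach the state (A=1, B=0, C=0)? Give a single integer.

BFS from (A=2, B=5, C=0). One shortest path:
  1. empty(A) -> (A=0 B=5 C=0)
  2. pour(B -> A) -> (A=4 B=1 C=0)
  3. empty(A) -> (A=0 B=1 C=0)
  4. pour(B -> A) -> (A=1 B=0 C=0)
Reached target in 4 moves.

Answer: 4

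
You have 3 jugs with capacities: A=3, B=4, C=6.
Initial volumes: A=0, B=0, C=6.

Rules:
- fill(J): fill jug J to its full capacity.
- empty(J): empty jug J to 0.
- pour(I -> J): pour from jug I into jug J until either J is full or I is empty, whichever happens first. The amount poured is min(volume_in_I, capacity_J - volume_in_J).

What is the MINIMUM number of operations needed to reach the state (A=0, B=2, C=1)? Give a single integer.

Answer: 6

Derivation:
BFS from (A=0, B=0, C=6). One shortest path:
  1. pour(C -> B) -> (A=0 B=4 C=2)
  2. pour(B -> A) -> (A=3 B=1 C=2)
  3. empty(A) -> (A=0 B=1 C=2)
  4. pour(B -> A) -> (A=1 B=0 C=2)
  5. pour(C -> B) -> (A=1 B=2 C=0)
  6. pour(A -> C) -> (A=0 B=2 C=1)
Reached target in 6 moves.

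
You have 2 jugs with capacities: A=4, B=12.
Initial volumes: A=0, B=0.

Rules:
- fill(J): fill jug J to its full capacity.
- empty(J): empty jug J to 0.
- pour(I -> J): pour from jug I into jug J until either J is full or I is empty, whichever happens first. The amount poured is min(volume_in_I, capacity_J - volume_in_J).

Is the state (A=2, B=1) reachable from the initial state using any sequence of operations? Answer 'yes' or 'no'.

BFS explored all 8 reachable states.
Reachable set includes: (0,0), (0,4), (0,8), (0,12), (4,0), (4,4), (4,8), (4,12)
Target (A=2, B=1) not in reachable set → no.

Answer: no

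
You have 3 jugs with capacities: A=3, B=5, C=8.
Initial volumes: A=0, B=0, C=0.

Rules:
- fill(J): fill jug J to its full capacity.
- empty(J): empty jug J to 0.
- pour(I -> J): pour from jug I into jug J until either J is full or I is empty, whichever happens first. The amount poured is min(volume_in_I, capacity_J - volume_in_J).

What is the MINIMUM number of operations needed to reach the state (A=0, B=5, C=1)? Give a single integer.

BFS from (A=0, B=0, C=0). One shortest path:
  1. fill(A) -> (A=3 B=0 C=0)
  2. pour(A -> B) -> (A=0 B=3 C=0)
  3. fill(A) -> (A=3 B=3 C=0)
  4. pour(A -> B) -> (A=1 B=5 C=0)
  5. pour(A -> C) -> (A=0 B=5 C=1)
Reached target in 5 moves.

Answer: 5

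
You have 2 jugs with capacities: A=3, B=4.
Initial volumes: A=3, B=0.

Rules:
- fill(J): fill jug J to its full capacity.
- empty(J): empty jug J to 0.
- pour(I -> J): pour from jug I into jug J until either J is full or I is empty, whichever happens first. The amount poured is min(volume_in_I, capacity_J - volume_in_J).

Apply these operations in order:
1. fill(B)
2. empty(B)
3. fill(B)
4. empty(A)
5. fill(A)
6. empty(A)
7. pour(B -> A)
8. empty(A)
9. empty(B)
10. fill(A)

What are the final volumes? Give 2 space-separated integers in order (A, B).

Answer: 3 0

Derivation:
Step 1: fill(B) -> (A=3 B=4)
Step 2: empty(B) -> (A=3 B=0)
Step 3: fill(B) -> (A=3 B=4)
Step 4: empty(A) -> (A=0 B=4)
Step 5: fill(A) -> (A=3 B=4)
Step 6: empty(A) -> (A=0 B=4)
Step 7: pour(B -> A) -> (A=3 B=1)
Step 8: empty(A) -> (A=0 B=1)
Step 9: empty(B) -> (A=0 B=0)
Step 10: fill(A) -> (A=3 B=0)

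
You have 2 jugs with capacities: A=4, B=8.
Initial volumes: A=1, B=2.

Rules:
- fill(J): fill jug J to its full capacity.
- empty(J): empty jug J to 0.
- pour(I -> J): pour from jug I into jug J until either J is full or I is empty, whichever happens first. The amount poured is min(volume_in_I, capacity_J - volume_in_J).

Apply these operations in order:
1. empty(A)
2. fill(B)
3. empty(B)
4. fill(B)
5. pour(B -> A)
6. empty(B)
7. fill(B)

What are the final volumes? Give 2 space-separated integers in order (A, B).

Step 1: empty(A) -> (A=0 B=2)
Step 2: fill(B) -> (A=0 B=8)
Step 3: empty(B) -> (A=0 B=0)
Step 4: fill(B) -> (A=0 B=8)
Step 5: pour(B -> A) -> (A=4 B=4)
Step 6: empty(B) -> (A=4 B=0)
Step 7: fill(B) -> (A=4 B=8)

Answer: 4 8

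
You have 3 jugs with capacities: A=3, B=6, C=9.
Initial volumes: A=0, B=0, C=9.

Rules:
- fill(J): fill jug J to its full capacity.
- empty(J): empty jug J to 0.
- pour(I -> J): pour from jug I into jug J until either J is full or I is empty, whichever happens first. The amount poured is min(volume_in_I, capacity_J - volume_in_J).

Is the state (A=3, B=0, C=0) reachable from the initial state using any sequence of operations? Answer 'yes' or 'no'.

Answer: yes

Derivation:
BFS from (A=0, B=0, C=9):
  1. fill(A) -> (A=3 B=0 C=9)
  2. empty(C) -> (A=3 B=0 C=0)
Target reached → yes.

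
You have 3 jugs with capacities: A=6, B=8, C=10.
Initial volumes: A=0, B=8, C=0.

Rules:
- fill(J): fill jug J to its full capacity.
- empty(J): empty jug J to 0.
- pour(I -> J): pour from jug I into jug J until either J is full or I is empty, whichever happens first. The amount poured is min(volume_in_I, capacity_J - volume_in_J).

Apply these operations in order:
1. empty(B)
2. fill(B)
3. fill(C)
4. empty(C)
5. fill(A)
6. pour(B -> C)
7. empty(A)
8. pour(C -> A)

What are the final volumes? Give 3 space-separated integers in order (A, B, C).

Answer: 6 0 2

Derivation:
Step 1: empty(B) -> (A=0 B=0 C=0)
Step 2: fill(B) -> (A=0 B=8 C=0)
Step 3: fill(C) -> (A=0 B=8 C=10)
Step 4: empty(C) -> (A=0 B=8 C=0)
Step 5: fill(A) -> (A=6 B=8 C=0)
Step 6: pour(B -> C) -> (A=6 B=0 C=8)
Step 7: empty(A) -> (A=0 B=0 C=8)
Step 8: pour(C -> A) -> (A=6 B=0 C=2)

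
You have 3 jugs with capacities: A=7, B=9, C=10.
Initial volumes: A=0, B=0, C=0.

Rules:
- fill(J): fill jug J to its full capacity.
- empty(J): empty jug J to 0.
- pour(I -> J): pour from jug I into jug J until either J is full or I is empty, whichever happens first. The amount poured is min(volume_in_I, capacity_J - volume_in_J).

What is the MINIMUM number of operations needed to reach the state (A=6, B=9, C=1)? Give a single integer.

BFS from (A=0, B=0, C=0). One shortest path:
  1. fill(A) -> (A=7 B=0 C=0)
  2. fill(B) -> (A=7 B=9 C=0)
  3. pour(B -> C) -> (A=7 B=0 C=9)
  4. pour(A -> C) -> (A=6 B=0 C=10)
  5. pour(C -> B) -> (A=6 B=9 C=1)
Reached target in 5 moves.

Answer: 5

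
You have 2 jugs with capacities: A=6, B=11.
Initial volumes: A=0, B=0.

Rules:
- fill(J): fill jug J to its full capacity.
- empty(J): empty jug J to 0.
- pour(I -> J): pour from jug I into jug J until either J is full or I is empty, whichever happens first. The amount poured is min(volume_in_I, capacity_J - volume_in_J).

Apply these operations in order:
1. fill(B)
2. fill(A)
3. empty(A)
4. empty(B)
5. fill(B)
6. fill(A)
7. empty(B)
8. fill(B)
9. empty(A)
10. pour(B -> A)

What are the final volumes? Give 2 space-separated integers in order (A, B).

Step 1: fill(B) -> (A=0 B=11)
Step 2: fill(A) -> (A=6 B=11)
Step 3: empty(A) -> (A=0 B=11)
Step 4: empty(B) -> (A=0 B=0)
Step 5: fill(B) -> (A=0 B=11)
Step 6: fill(A) -> (A=6 B=11)
Step 7: empty(B) -> (A=6 B=0)
Step 8: fill(B) -> (A=6 B=11)
Step 9: empty(A) -> (A=0 B=11)
Step 10: pour(B -> A) -> (A=6 B=5)

Answer: 6 5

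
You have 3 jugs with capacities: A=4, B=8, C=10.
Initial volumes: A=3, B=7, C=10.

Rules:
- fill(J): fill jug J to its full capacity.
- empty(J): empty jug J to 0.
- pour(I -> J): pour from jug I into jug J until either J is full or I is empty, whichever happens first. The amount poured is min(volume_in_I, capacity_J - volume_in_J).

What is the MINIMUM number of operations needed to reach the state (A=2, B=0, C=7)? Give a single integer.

Answer: 6

Derivation:
BFS from (A=3, B=7, C=10). One shortest path:
  1. empty(B) -> (A=3 B=0 C=10)
  2. pour(C -> B) -> (A=3 B=8 C=2)
  3. pour(B -> A) -> (A=4 B=7 C=2)
  4. empty(A) -> (A=0 B=7 C=2)
  5. pour(C -> A) -> (A=2 B=7 C=0)
  6. pour(B -> C) -> (A=2 B=0 C=7)
Reached target in 6 moves.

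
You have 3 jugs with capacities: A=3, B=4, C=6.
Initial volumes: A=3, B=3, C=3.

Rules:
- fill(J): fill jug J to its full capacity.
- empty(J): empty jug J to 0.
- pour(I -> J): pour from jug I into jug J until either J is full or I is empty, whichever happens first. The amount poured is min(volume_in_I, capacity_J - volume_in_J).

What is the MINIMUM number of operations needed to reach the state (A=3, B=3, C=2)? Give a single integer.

BFS from (A=3, B=3, C=3). One shortest path:
  1. pour(C -> B) -> (A=3 B=4 C=2)
  2. empty(B) -> (A=3 B=0 C=2)
  3. pour(A -> B) -> (A=0 B=3 C=2)
  4. fill(A) -> (A=3 B=3 C=2)
Reached target in 4 moves.

Answer: 4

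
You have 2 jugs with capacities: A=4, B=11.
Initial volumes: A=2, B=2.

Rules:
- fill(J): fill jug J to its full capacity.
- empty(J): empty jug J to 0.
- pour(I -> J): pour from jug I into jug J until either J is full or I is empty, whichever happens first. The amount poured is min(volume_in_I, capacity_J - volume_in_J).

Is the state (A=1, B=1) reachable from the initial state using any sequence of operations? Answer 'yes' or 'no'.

Answer: no

Derivation:
BFS explored all 31 reachable states.
Reachable set includes: (0,0), (0,1), (0,2), (0,3), (0,4), (0,5), (0,6), (0,7), (0,8), (0,9), (0,10), (0,11) ...
Target (A=1, B=1) not in reachable set → no.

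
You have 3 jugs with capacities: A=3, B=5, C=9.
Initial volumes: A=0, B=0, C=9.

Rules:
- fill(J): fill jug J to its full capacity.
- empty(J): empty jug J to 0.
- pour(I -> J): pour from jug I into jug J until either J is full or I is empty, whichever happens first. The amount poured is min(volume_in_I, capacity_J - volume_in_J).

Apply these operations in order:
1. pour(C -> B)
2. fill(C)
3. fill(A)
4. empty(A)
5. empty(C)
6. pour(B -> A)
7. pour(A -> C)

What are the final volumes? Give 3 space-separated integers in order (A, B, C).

Answer: 0 2 3

Derivation:
Step 1: pour(C -> B) -> (A=0 B=5 C=4)
Step 2: fill(C) -> (A=0 B=5 C=9)
Step 3: fill(A) -> (A=3 B=5 C=9)
Step 4: empty(A) -> (A=0 B=5 C=9)
Step 5: empty(C) -> (A=0 B=5 C=0)
Step 6: pour(B -> A) -> (A=3 B=2 C=0)
Step 7: pour(A -> C) -> (A=0 B=2 C=3)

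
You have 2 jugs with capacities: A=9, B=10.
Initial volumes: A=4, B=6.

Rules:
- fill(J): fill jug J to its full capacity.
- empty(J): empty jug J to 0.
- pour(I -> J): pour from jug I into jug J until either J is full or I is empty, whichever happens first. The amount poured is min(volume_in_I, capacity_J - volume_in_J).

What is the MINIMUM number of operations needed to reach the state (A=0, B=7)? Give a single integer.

BFS from (A=4, B=6). One shortest path:
  1. empty(A) -> (A=0 B=6)
  2. pour(B -> A) -> (A=6 B=0)
  3. fill(B) -> (A=6 B=10)
  4. pour(B -> A) -> (A=9 B=7)
  5. empty(A) -> (A=0 B=7)
Reached target in 5 moves.

Answer: 5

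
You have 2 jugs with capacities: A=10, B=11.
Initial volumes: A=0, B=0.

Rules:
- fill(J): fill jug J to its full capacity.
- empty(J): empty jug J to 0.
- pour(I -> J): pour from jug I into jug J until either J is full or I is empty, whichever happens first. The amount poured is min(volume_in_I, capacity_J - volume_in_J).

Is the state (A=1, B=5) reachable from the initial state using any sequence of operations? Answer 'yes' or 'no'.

BFS explored all 42 reachable states.
Reachable set includes: (0,0), (0,1), (0,2), (0,3), (0,4), (0,5), (0,6), (0,7), (0,8), (0,9), (0,10), (0,11) ...
Target (A=1, B=5) not in reachable set → no.

Answer: no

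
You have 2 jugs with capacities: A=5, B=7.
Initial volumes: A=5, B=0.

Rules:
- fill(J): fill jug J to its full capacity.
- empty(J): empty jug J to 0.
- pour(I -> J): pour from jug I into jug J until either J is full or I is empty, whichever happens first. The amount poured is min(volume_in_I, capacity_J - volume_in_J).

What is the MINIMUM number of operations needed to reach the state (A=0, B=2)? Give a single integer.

BFS from (A=5, B=0). One shortest path:
  1. empty(A) -> (A=0 B=0)
  2. fill(B) -> (A=0 B=7)
  3. pour(B -> A) -> (A=5 B=2)
  4. empty(A) -> (A=0 B=2)
Reached target in 4 moves.

Answer: 4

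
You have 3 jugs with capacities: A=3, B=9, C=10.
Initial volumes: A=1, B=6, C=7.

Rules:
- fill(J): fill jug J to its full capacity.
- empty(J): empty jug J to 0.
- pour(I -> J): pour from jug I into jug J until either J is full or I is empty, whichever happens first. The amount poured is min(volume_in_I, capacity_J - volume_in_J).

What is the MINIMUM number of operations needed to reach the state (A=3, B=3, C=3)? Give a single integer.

BFS from (A=1, B=6, C=7). One shortest path:
  1. fill(A) -> (A=3 B=6 C=7)
  2. empty(C) -> (A=3 B=6 C=0)
  3. pour(A -> C) -> (A=0 B=6 C=3)
  4. pour(B -> A) -> (A=3 B=3 C=3)
Reached target in 4 moves.

Answer: 4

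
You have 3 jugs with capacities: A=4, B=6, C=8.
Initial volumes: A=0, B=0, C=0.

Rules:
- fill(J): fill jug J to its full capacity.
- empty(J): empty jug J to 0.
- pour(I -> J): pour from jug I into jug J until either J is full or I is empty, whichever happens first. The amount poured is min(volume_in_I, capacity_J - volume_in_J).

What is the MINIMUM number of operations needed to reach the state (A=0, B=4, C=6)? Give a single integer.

BFS from (A=0, B=0, C=0). One shortest path:
  1. fill(A) -> (A=4 B=0 C=0)
  2. fill(B) -> (A=4 B=6 C=0)
  3. pour(B -> C) -> (A=4 B=0 C=6)
  4. pour(A -> B) -> (A=0 B=4 C=6)
Reached target in 4 moves.

Answer: 4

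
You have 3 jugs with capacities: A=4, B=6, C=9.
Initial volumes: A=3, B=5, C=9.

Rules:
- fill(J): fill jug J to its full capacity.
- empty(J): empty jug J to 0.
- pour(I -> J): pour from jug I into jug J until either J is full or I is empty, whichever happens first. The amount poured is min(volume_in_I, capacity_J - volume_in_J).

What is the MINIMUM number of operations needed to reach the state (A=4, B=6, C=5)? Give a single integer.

Answer: 3

Derivation:
BFS from (A=3, B=5, C=9). One shortest path:
  1. empty(A) -> (A=0 B=5 C=9)
  2. fill(B) -> (A=0 B=6 C=9)
  3. pour(C -> A) -> (A=4 B=6 C=5)
Reached target in 3 moves.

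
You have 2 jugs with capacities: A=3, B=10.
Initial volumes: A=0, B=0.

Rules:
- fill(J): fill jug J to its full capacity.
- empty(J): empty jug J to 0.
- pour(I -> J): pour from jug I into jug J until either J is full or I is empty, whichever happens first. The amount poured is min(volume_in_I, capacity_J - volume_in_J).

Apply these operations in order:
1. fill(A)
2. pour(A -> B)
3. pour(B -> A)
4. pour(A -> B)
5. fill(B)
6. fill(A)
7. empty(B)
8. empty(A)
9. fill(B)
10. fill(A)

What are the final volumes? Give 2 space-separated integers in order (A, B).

Step 1: fill(A) -> (A=3 B=0)
Step 2: pour(A -> B) -> (A=0 B=3)
Step 3: pour(B -> A) -> (A=3 B=0)
Step 4: pour(A -> B) -> (A=0 B=3)
Step 5: fill(B) -> (A=0 B=10)
Step 6: fill(A) -> (A=3 B=10)
Step 7: empty(B) -> (A=3 B=0)
Step 8: empty(A) -> (A=0 B=0)
Step 9: fill(B) -> (A=0 B=10)
Step 10: fill(A) -> (A=3 B=10)

Answer: 3 10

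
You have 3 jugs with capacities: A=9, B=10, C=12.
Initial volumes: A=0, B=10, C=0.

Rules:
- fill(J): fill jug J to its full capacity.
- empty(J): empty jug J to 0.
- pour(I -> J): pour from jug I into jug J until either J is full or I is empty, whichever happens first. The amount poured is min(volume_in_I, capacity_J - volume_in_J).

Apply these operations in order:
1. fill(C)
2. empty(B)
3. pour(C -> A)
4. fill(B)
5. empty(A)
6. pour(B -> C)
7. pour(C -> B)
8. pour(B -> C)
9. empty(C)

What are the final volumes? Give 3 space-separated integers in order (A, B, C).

Step 1: fill(C) -> (A=0 B=10 C=12)
Step 2: empty(B) -> (A=0 B=0 C=12)
Step 3: pour(C -> A) -> (A=9 B=0 C=3)
Step 4: fill(B) -> (A=9 B=10 C=3)
Step 5: empty(A) -> (A=0 B=10 C=3)
Step 6: pour(B -> C) -> (A=0 B=1 C=12)
Step 7: pour(C -> B) -> (A=0 B=10 C=3)
Step 8: pour(B -> C) -> (A=0 B=1 C=12)
Step 9: empty(C) -> (A=0 B=1 C=0)

Answer: 0 1 0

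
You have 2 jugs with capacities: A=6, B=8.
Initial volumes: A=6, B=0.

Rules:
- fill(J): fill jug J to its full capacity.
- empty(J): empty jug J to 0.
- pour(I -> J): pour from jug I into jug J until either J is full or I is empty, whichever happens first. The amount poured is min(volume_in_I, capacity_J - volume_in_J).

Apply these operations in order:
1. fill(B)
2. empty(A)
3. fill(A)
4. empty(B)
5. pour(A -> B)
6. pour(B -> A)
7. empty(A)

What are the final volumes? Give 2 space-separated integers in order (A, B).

Step 1: fill(B) -> (A=6 B=8)
Step 2: empty(A) -> (A=0 B=8)
Step 3: fill(A) -> (A=6 B=8)
Step 4: empty(B) -> (A=6 B=0)
Step 5: pour(A -> B) -> (A=0 B=6)
Step 6: pour(B -> A) -> (A=6 B=0)
Step 7: empty(A) -> (A=0 B=0)

Answer: 0 0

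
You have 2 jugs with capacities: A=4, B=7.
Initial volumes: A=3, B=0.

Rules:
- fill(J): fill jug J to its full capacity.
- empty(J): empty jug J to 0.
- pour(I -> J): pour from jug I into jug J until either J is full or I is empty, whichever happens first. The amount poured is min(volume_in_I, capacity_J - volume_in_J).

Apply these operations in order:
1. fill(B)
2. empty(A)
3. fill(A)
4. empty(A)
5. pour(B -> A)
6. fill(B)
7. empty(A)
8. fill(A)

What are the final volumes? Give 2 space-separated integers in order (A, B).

Answer: 4 7

Derivation:
Step 1: fill(B) -> (A=3 B=7)
Step 2: empty(A) -> (A=0 B=7)
Step 3: fill(A) -> (A=4 B=7)
Step 4: empty(A) -> (A=0 B=7)
Step 5: pour(B -> A) -> (A=4 B=3)
Step 6: fill(B) -> (A=4 B=7)
Step 7: empty(A) -> (A=0 B=7)
Step 8: fill(A) -> (A=4 B=7)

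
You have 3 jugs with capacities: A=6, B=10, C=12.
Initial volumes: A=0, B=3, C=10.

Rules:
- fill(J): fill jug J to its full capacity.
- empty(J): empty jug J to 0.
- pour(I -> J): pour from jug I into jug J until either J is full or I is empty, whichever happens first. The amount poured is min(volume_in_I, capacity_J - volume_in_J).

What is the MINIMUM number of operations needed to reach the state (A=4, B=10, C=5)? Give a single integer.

Answer: 3

Derivation:
BFS from (A=0, B=3, C=10). One shortest path:
  1. fill(A) -> (A=6 B=3 C=10)
  2. pour(A -> C) -> (A=4 B=3 C=12)
  3. pour(C -> B) -> (A=4 B=10 C=5)
Reached target in 3 moves.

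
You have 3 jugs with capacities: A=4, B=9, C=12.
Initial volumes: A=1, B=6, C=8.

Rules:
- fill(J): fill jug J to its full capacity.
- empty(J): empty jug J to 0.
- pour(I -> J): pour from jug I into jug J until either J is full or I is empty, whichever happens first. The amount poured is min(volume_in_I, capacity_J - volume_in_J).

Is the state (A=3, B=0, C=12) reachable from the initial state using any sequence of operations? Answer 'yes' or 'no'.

Answer: yes

Derivation:
BFS from (A=1, B=6, C=8):
  1. pour(B -> C) -> (A=1 B=2 C=12)
  2. pour(B -> A) -> (A=3 B=0 C=12)
Target reached → yes.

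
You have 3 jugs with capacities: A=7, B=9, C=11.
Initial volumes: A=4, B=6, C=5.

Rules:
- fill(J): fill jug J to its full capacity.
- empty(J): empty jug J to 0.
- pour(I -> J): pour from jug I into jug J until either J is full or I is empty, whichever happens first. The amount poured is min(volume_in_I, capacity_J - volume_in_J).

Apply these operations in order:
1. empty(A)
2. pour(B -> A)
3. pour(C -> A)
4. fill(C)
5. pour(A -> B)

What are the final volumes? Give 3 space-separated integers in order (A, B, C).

Answer: 0 7 11

Derivation:
Step 1: empty(A) -> (A=0 B=6 C=5)
Step 2: pour(B -> A) -> (A=6 B=0 C=5)
Step 3: pour(C -> A) -> (A=7 B=0 C=4)
Step 4: fill(C) -> (A=7 B=0 C=11)
Step 5: pour(A -> B) -> (A=0 B=7 C=11)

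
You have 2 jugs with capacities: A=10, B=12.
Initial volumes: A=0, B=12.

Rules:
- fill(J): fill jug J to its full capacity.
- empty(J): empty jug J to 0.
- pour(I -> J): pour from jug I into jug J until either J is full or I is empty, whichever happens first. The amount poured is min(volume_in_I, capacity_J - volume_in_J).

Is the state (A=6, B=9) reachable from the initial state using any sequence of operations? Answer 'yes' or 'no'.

Answer: no

Derivation:
BFS explored all 22 reachable states.
Reachable set includes: (0,0), (0,2), (0,4), (0,6), (0,8), (0,10), (0,12), (2,0), (2,12), (4,0), (4,12), (6,0) ...
Target (A=6, B=9) not in reachable set → no.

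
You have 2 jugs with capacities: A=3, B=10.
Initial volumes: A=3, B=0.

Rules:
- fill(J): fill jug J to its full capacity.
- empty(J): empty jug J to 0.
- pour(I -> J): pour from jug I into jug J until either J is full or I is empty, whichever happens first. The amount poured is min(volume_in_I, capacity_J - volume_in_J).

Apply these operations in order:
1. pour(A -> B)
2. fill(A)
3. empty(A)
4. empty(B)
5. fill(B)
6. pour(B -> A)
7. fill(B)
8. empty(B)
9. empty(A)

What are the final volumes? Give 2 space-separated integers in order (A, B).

Answer: 0 0

Derivation:
Step 1: pour(A -> B) -> (A=0 B=3)
Step 2: fill(A) -> (A=3 B=3)
Step 3: empty(A) -> (A=0 B=3)
Step 4: empty(B) -> (A=0 B=0)
Step 5: fill(B) -> (A=0 B=10)
Step 6: pour(B -> A) -> (A=3 B=7)
Step 7: fill(B) -> (A=3 B=10)
Step 8: empty(B) -> (A=3 B=0)
Step 9: empty(A) -> (A=0 B=0)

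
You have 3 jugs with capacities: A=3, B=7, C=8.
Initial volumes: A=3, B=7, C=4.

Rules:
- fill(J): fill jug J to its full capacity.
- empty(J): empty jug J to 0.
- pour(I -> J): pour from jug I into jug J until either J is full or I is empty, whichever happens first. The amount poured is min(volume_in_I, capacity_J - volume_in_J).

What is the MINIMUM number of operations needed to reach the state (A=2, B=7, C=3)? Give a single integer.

Answer: 7

Derivation:
BFS from (A=3, B=7, C=4). One shortest path:
  1. pour(A -> C) -> (A=0 B=7 C=7)
  2. fill(A) -> (A=3 B=7 C=7)
  3. pour(B -> C) -> (A=3 B=6 C=8)
  4. empty(C) -> (A=3 B=6 C=0)
  5. pour(A -> C) -> (A=0 B=6 C=3)
  6. fill(A) -> (A=3 B=6 C=3)
  7. pour(A -> B) -> (A=2 B=7 C=3)
Reached target in 7 moves.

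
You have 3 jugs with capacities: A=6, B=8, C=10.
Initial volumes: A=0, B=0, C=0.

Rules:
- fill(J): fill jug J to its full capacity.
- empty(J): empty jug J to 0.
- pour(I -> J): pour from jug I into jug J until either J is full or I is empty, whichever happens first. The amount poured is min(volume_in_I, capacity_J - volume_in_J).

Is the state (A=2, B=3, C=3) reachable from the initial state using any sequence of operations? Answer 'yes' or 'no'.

BFS explored all 96 reachable states.
Reachable set includes: (0,0,0), (0,0,2), (0,0,4), (0,0,6), (0,0,8), (0,0,10), (0,2,0), (0,2,2), (0,2,4), (0,2,6), (0,2,8), (0,2,10) ...
Target (A=2, B=3, C=3) not in reachable set → no.

Answer: no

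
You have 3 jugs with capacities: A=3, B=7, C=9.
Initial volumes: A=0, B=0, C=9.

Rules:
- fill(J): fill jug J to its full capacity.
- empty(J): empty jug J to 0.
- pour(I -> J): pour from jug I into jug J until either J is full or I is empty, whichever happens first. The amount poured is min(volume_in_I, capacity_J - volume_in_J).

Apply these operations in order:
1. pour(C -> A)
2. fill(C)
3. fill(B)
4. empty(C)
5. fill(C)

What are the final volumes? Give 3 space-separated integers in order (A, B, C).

Answer: 3 7 9

Derivation:
Step 1: pour(C -> A) -> (A=3 B=0 C=6)
Step 2: fill(C) -> (A=3 B=0 C=9)
Step 3: fill(B) -> (A=3 B=7 C=9)
Step 4: empty(C) -> (A=3 B=7 C=0)
Step 5: fill(C) -> (A=3 B=7 C=9)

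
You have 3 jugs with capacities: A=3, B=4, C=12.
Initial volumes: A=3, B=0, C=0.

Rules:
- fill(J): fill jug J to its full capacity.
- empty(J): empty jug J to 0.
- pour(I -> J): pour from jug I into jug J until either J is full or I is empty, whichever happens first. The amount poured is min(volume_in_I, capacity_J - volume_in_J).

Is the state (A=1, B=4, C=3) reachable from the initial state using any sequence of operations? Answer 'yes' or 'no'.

Answer: yes

Derivation:
BFS from (A=3, B=0, C=0):
  1. empty(A) -> (A=0 B=0 C=0)
  2. fill(B) -> (A=0 B=4 C=0)
  3. pour(B -> A) -> (A=3 B=1 C=0)
  4. pour(A -> C) -> (A=0 B=1 C=3)
  5. pour(B -> A) -> (A=1 B=0 C=3)
  6. fill(B) -> (A=1 B=4 C=3)
Target reached → yes.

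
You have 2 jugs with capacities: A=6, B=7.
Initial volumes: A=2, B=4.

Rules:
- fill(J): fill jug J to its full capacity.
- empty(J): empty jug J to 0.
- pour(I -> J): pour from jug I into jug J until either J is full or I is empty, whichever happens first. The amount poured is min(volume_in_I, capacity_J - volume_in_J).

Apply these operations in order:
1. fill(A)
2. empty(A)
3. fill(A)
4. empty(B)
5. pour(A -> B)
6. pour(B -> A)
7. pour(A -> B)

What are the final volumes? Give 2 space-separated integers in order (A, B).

Answer: 0 6

Derivation:
Step 1: fill(A) -> (A=6 B=4)
Step 2: empty(A) -> (A=0 B=4)
Step 3: fill(A) -> (A=6 B=4)
Step 4: empty(B) -> (A=6 B=0)
Step 5: pour(A -> B) -> (A=0 B=6)
Step 6: pour(B -> A) -> (A=6 B=0)
Step 7: pour(A -> B) -> (A=0 B=6)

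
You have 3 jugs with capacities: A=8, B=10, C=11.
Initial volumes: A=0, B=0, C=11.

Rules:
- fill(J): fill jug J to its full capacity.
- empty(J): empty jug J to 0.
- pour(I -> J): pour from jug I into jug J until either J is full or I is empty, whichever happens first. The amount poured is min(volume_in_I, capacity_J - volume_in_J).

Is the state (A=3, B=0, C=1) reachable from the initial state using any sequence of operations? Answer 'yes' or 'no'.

Answer: yes

Derivation:
BFS from (A=0, B=0, C=11):
  1. pour(C -> A) -> (A=8 B=0 C=3)
  2. empty(A) -> (A=0 B=0 C=3)
  3. pour(C -> A) -> (A=3 B=0 C=0)
  4. fill(C) -> (A=3 B=0 C=11)
  5. pour(C -> B) -> (A=3 B=10 C=1)
  6. empty(B) -> (A=3 B=0 C=1)
Target reached → yes.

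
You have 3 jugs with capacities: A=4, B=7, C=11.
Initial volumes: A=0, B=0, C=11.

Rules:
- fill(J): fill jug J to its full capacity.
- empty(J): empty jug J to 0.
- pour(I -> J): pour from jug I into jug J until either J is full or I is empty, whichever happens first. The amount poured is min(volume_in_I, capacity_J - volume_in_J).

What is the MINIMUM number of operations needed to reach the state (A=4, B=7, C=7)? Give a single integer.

Answer: 2

Derivation:
BFS from (A=0, B=0, C=11). One shortest path:
  1. fill(B) -> (A=0 B=7 C=11)
  2. pour(C -> A) -> (A=4 B=7 C=7)
Reached target in 2 moves.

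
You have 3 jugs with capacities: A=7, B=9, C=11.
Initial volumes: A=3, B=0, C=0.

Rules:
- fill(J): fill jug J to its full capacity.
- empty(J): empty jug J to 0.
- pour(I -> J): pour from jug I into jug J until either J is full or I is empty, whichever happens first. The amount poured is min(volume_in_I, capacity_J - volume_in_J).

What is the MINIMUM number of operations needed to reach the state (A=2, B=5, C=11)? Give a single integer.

BFS from (A=3, B=0, C=0). One shortest path:
  1. fill(C) -> (A=3 B=0 C=11)
  2. pour(C -> B) -> (A=3 B=9 C=2)
  3. pour(B -> A) -> (A=7 B=5 C=2)
  4. empty(A) -> (A=0 B=5 C=2)
  5. pour(C -> A) -> (A=2 B=5 C=0)
  6. fill(C) -> (A=2 B=5 C=11)
Reached target in 6 moves.

Answer: 6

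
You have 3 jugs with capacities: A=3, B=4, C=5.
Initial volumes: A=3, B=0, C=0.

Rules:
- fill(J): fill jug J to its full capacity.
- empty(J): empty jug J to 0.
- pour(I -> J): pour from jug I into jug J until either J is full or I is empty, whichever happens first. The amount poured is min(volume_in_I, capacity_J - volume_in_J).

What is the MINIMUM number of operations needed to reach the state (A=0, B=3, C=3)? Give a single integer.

Answer: 3

Derivation:
BFS from (A=3, B=0, C=0). One shortest path:
  1. pour(A -> B) -> (A=0 B=3 C=0)
  2. fill(A) -> (A=3 B=3 C=0)
  3. pour(A -> C) -> (A=0 B=3 C=3)
Reached target in 3 moves.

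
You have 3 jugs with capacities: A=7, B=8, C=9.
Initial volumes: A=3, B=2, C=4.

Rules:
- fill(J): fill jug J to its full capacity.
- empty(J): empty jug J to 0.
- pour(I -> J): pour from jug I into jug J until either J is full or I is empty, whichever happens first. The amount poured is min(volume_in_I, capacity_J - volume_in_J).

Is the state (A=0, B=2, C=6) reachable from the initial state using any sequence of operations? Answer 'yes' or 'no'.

Answer: yes

Derivation:
BFS from (A=3, B=2, C=4):
  1. empty(A) -> (A=0 B=2 C=4)
  2. pour(C -> A) -> (A=4 B=2 C=0)
  3. fill(C) -> (A=4 B=2 C=9)
  4. pour(C -> A) -> (A=7 B=2 C=6)
  5. empty(A) -> (A=0 B=2 C=6)
Target reached → yes.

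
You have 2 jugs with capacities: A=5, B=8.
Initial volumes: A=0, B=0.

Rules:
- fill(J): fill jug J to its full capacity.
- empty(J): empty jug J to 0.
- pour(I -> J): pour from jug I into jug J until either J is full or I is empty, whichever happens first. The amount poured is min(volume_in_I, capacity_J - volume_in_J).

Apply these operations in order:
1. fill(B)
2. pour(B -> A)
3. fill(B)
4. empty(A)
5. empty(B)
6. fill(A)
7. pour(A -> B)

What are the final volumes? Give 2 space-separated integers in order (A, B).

Step 1: fill(B) -> (A=0 B=8)
Step 2: pour(B -> A) -> (A=5 B=3)
Step 3: fill(B) -> (A=5 B=8)
Step 4: empty(A) -> (A=0 B=8)
Step 5: empty(B) -> (A=0 B=0)
Step 6: fill(A) -> (A=5 B=0)
Step 7: pour(A -> B) -> (A=0 B=5)

Answer: 0 5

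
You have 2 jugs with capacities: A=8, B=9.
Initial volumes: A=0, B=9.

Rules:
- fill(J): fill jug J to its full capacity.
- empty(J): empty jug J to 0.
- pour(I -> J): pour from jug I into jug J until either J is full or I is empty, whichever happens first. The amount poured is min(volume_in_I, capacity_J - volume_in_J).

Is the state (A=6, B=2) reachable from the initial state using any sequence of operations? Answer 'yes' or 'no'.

Answer: no

Derivation:
BFS explored all 34 reachable states.
Reachable set includes: (0,0), (0,1), (0,2), (0,3), (0,4), (0,5), (0,6), (0,7), (0,8), (0,9), (1,0), (1,9) ...
Target (A=6, B=2) not in reachable set → no.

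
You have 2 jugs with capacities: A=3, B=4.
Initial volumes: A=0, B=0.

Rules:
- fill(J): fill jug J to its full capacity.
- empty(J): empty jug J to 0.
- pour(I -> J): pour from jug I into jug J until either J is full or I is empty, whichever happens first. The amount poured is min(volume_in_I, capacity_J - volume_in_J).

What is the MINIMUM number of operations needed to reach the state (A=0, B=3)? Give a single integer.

Answer: 2

Derivation:
BFS from (A=0, B=0). One shortest path:
  1. fill(A) -> (A=3 B=0)
  2. pour(A -> B) -> (A=0 B=3)
Reached target in 2 moves.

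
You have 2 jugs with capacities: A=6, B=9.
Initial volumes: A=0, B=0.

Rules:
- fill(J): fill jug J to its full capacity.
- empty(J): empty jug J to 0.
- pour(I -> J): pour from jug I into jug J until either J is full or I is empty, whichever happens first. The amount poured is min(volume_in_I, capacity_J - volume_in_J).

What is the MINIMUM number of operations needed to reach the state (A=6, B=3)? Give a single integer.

BFS from (A=0, B=0). One shortest path:
  1. fill(B) -> (A=0 B=9)
  2. pour(B -> A) -> (A=6 B=3)
Reached target in 2 moves.

Answer: 2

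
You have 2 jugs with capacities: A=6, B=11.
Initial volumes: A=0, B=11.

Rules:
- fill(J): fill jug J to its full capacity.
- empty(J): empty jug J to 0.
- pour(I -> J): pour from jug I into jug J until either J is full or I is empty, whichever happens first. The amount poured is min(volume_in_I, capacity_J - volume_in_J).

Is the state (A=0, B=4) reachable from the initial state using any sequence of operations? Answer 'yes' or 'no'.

Answer: yes

Derivation:
BFS from (A=0, B=11):
  1. pour(B -> A) -> (A=6 B=5)
  2. empty(A) -> (A=0 B=5)
  3. pour(B -> A) -> (A=5 B=0)
  4. fill(B) -> (A=5 B=11)
  5. pour(B -> A) -> (A=6 B=10)
  6. empty(A) -> (A=0 B=10)
  7. pour(B -> A) -> (A=6 B=4)
  8. empty(A) -> (A=0 B=4)
Target reached → yes.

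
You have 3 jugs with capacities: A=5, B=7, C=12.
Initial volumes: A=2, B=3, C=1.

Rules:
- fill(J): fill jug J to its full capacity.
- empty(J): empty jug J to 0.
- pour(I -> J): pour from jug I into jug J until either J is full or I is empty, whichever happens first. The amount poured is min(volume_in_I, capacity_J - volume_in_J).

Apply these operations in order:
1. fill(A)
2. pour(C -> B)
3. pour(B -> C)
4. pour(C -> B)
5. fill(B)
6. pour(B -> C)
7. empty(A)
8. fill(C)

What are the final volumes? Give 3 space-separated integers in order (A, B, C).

Answer: 0 0 12

Derivation:
Step 1: fill(A) -> (A=5 B=3 C=1)
Step 2: pour(C -> B) -> (A=5 B=4 C=0)
Step 3: pour(B -> C) -> (A=5 B=0 C=4)
Step 4: pour(C -> B) -> (A=5 B=4 C=0)
Step 5: fill(B) -> (A=5 B=7 C=0)
Step 6: pour(B -> C) -> (A=5 B=0 C=7)
Step 7: empty(A) -> (A=0 B=0 C=7)
Step 8: fill(C) -> (A=0 B=0 C=12)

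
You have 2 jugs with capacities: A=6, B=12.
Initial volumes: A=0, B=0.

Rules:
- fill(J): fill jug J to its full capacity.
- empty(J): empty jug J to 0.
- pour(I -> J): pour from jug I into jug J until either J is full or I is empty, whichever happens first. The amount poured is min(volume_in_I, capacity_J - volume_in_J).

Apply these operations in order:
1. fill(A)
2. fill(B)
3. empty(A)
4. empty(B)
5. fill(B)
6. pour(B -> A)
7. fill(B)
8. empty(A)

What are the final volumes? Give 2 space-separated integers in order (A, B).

Step 1: fill(A) -> (A=6 B=0)
Step 2: fill(B) -> (A=6 B=12)
Step 3: empty(A) -> (A=0 B=12)
Step 4: empty(B) -> (A=0 B=0)
Step 5: fill(B) -> (A=0 B=12)
Step 6: pour(B -> A) -> (A=6 B=6)
Step 7: fill(B) -> (A=6 B=12)
Step 8: empty(A) -> (A=0 B=12)

Answer: 0 12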